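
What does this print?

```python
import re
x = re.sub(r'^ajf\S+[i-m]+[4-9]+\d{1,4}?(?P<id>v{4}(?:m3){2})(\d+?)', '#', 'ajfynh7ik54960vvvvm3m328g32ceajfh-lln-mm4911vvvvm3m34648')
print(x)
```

The pattern matches anchored at the start of the string; then the literal 'ajf', then one or more of a non-whitespace character, then one or more of a character in [i-m]; then one or more of a character in [4-9], then 1 to 4 of a digit (lazy); then exactly 4 of a literal 'v', then the literal 'm3' repeated 2 times (captured as 'id'); then one or more of a digit (lazy) (captured).
Because the quantifier is non-greedy, it stops expanding at the earliest point where the rest of the pattern can succeed.
Matches: at [0:53] → 'ajfynh7ik54960vvvvm3m328g32ceajfh-lln-mm4911vvvvm3m34'.
Each match is replaced by '#'.

#648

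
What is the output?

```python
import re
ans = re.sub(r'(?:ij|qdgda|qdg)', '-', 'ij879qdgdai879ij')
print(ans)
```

Alternation tries branches left to right and keeps the first one that lets the overall match succeed at that position.
Every occurrence is swapped for '-'.

-879-i879-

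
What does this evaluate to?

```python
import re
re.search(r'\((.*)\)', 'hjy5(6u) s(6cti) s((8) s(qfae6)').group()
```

'(6u) s(6cti) s((8) s(qfae6)'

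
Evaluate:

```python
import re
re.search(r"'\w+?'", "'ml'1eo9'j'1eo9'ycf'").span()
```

(0, 4)

Unlike `match`, `search` isn't anchored — it looks for the pattern anywhere in the string.
The match spans [0:4] → "'ml'".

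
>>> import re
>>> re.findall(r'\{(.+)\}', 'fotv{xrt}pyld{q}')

['xrt}pyld{q']

Matches: at [4:16] match '{xrt}pyld{q}', group 1 = 'xrt}pyld{q'.
With a single group, `findall` returns only what that group captured — 1 item.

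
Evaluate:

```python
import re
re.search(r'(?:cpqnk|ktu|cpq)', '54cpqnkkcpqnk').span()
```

(2, 7)

`|` is ordered: at each position the engine commits to the first alternative that works.
Unlike `match`, `search` isn't anchored — it looks for the pattern anywhere in the string.
The match spans [2:7] → 'cpqnk'.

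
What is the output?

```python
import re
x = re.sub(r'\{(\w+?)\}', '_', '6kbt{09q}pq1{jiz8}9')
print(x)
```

Matches: at [4:9] → '{09q}'; at [12:18] → '{jiz8}'.
Every occurrence is swapped for '_'.

6kbt_pq1_9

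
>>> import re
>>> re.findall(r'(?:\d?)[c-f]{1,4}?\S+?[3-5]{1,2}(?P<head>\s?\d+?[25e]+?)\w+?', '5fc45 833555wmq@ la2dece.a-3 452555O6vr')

[' 8335', ' 45']

The pattern matches optionally a digit (non-capturing group); then 1 to 4 of a character in [c-f] (lazy), then one or more of a non-whitespace character (lazy), then 1 to 2 of a character in [3-5]; then optionally whitespace, then one or more of a digit (lazy), then one or more of one of [25e] (lazy) (captured as 'head'); then one or more of a word character (lazy).
Matches: at [0:11] match '5fc45 83355', group 1 = ' 8335'; at [19:32] match '2dece.a-3 452', group 1 = ' 45'.
One capturing group, so `findall` returns just the captured substring from each match — 2 in all.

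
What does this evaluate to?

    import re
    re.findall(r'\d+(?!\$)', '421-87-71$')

The negative lookahead/lookbehind blocks any match where the forbidden context is present.
Matches: at [0:3] → '421'; at [4:6] → '87'; at [7:8] → '7'.
With no groups in the pattern, `findall` gives back each whole match — 3 here.

['421', '87', '7']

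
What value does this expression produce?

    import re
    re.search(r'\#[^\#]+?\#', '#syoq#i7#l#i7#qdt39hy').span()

The match spans [0:6] → '#syoq#'.

(0, 6)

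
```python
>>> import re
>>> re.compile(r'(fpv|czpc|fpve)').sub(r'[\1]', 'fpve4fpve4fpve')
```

Branches in `(...|...)` are attempted left-to-right; the first branch that allows the whole pattern to succeed is taken.
Matches: at [0:3] → 'fpv'; at [5:8] → 'fpv'; at [10:13] → 'fpv'.
The replacement refers to a captured group, so each match is rewritten using its own captured text.

'[fpv]e4[fpv]e4[fpv]e'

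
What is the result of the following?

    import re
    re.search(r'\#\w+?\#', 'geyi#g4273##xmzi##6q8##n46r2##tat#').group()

'#g4273#'

`re.search` scans for the first position where the pattern succeeds.
The match spans [4:11] → '#g4273#'.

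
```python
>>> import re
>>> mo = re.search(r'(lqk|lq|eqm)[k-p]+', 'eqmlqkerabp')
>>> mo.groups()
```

The match spans [0:4] → 'eqml'.
Captured: group 1 = 'eqm'.

('eqm',)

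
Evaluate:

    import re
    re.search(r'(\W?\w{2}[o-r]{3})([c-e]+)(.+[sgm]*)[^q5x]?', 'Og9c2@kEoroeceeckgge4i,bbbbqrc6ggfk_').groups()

('@kEoro', 'eceec', 'kgge4i,bbbbqrc6ggfk_')

Pattern: optionally a non-word character, then exactly 2 of a word character, then exactly 3 of a character in [o-r] (captured); then one or more of a character in [c-e] (captured); then one or more of any character, then zero or more of one of [sgm] (captured); then optionally any character except [q5x].
Unlike `match`, `search` isn't anchored — it looks for the pattern anywhere in the string.
The match spans [5:36] → '@kEoroeceeckgge4i,bbbbqrc6ggfk_'.
Captured: group 1 = '@kEoro', group 2 = 'eceec', group 3 = 'kgge4i,bbbbqrc6ggfk_'.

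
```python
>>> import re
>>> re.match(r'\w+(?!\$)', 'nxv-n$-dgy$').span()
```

With `match`, the pattern is implicitly anchored at the beginning.
The match spans [0:3] → 'nxv'.

(0, 3)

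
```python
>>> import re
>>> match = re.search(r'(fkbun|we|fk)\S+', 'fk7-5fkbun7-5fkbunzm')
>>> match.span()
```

The match spans [0:20] → 'fk7-5fkbun7-5fkbunzm'.

(0, 20)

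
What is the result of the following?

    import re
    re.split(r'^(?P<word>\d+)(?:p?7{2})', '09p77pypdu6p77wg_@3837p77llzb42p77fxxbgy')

['', '09', 'pypdu6p77wg_@3837p77llzb42p77fxxbgy']

Pattern: anchored at the start of the string; then one or more of a digit (captured as 'word'); then optionally the literal 'p', then exactly 2 of a literal '7' (non-capturing group).
Matches to split on: at [0:5] → '09p77'.
`re.split` interleaves the captured-group text with the surrounding fragments.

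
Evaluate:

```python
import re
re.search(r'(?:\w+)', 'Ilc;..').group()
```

'Ilc'

This matches one or more of a word character (non-capturing group).
`re.search` scans for the first position where the pattern succeeds.
The match spans [0:3] → 'Ilc'.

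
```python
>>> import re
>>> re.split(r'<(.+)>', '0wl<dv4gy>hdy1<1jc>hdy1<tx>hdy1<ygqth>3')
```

Matches to split on: at [3:38] → '<dv4gy>hdy1<1jc>hdy1<tx>hdy1<ygqth>'.
Because the pattern has a capturing group, `split` also inserts each captured text between the pieces.

['0wl', 'dv4gy>hdy1<1jc>hdy1<tx>hdy1<ygqth', '3']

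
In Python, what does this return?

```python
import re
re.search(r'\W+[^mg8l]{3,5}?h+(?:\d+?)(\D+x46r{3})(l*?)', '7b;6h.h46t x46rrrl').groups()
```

('t x46rrr', '')

The match spans [2:17] → ';6h.h46t x46rrr'.
Captured: group 1 = 't x46rrr', group 2 = ''.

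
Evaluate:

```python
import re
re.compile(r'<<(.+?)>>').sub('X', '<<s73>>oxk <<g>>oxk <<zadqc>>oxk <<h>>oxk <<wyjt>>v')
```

The `?` after the quantifier makes it lazy — it takes as little as possible before letting the rest of the pattern try.
`sub` substitutes 'X' at each match site.

'Xoxk Xoxk Xoxk Xoxk Xv'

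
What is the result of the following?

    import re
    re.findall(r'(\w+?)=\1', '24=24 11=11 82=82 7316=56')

['24', '11', '82']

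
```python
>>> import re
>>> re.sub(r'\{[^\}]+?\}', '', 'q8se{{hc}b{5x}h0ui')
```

'q8sebh0ui'

Matches: at [4:9] → '{{hc}'; at [10:14] → '{5x}'.
Every occurrence is swapped for ''.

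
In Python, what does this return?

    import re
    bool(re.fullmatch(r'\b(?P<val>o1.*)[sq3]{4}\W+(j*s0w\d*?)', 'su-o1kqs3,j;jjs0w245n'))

False

`re.fullmatch` is like wrapping the pattern in `^…$` (in single-line mode).
Here the string isn't matched end-to-end, so the call returns None, and `bool(None)` is False.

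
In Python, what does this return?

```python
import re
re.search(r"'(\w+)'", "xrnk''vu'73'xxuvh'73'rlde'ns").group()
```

`search` walks the string left to right and returns the first match it finds.
The match spans [5:9] → "'vu'".
Captured: group 1 = 'vu'.

"'vu'"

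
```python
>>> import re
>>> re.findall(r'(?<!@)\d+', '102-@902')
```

['102', '02']

`(?!…)`/`(?<!…)` only lets a position through if the neighbouring text does NOT match; no characters are consumed.
No capturing groups, so `findall` returns the 2 full match strings.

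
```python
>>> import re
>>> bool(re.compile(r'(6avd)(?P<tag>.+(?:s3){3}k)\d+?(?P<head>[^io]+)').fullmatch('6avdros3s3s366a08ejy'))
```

False

The pattern matches the literal '6av', then the literal 'd' (captured); then one or more of any character, then the literal 's3' repeated 3 times, then a literal 'k' (captured as 'tag'); then one or more of a digit (lazy); then one or more of any character except [io] (captured as 'head').
`re.fullmatch` requires the pattern to consume the entire string.
Here the pattern can't cover the whole string, so the call returns None, and `bool(None)` is False.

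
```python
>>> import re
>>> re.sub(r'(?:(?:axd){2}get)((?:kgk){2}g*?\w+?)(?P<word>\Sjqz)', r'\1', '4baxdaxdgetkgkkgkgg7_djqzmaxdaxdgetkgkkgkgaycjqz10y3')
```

This matches the literal 'axd' repeated 2 times, then the literal 'get' (non-capturing group); then the literal 'kgk' repeated 2 times, then zero or more of the literal 'g' (lazy), then one or more of a word character (lazy) (captured); then a non-whitespace character, then the literal 'jqz' (captured as 'word').
With the lazy modifier that quantifier settles for the fewest repetitions that let the rest of the pattern succeed (the atoms after it are unaffected and can still be greedy).
Matches: at [2:25] → 'axdaxdgetkgkkgkgg7_djqz'; at [26:48] → 'axdaxdgetkgkkgkgaycjqz'.
The replacement refers to a captured group, so each match is rewritten using its own captured text.

'4bkgkkgkgg7_mkgkkgkgay10y3'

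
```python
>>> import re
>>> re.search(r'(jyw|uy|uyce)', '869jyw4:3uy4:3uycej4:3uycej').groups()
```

('jyw',)

Unlike `match`, `search` isn't anchored — it looks for the pattern anywhere in the string.
The match spans [3:6] → 'jyw'.
Captured: group 1 = 'jyw'.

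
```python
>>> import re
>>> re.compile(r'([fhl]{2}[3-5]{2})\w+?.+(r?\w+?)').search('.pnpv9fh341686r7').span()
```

The pattern matches exactly 2 of one of [fhl], then exactly 2 of a character in [3-5] (captured); then one or more of a word character (lazy); then one or more of any character; then optionally a literal 'r', then one or more of a word character (lazy) (captured).
The match spans [6:16] → 'fh341686r7'.

(6, 16)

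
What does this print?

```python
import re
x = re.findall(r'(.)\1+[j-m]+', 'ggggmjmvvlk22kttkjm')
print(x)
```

['g', 'v', '2', 't']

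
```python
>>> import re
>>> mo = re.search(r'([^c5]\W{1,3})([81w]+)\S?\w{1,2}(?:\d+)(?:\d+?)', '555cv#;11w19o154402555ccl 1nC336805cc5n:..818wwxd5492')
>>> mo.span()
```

(4, 22)

Pattern: any character except [c5], then 1 to 3 of a non-word character (captured); then one or more of one of [81w] (captured); then optionally a non-whitespace character, then 1 to 2 of a word character; then one or more of a digit (non-capturing group); then one or more of a digit (lazy) (non-capturing group).
The match spans [4:22] → 'v#;11w19o154402555'.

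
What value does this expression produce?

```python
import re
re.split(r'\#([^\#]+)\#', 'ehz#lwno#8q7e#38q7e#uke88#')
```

Matches to split on: at [3:9] → '#lwno#'; at [13:20] → '#38q7e#'.
With a capturing group present, the delimiter's captured portion is kept in the result list.

['ehz', 'lwno', '8q7e', '38q7e', 'uke88#']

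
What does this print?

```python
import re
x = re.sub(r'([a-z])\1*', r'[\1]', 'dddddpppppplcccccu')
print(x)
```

[d][p][l][c][u]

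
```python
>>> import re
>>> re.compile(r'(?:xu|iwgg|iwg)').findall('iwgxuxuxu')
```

['iwg', 'xu', 'xu', 'xu']

Walking the string: at [0:3] → 'iwg'; at [3:5] → 'xu'; at [5:7] → 'xu'; at [7:9] → 'xu'.
Since nothing is captured, `findall` lists the 4 matched substrings directly.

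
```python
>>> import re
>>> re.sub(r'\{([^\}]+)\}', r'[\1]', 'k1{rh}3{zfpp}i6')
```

Matches: at [2:6] → '{rh}'; at [7:13] → '{zfpp}'.
The replacement refers to a captured group, so each match is rewritten using its own captured text.

'k1[rh]3[zfpp]i6'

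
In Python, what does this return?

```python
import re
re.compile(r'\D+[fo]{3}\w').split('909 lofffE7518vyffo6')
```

The string is cut at each match, leaving 3 pieces.

['909', '7518', '']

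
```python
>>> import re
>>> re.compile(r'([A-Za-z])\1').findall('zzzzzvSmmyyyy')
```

['z', 'z', 'm', 'y', 'y']

`\1` is not a pattern — it's the concrete string captured by group 1, re-applied verbatim.
Scanning left to right: at [0:2] match 'zz', group 1 = 'z'; at [2:4] match 'zz', group 1 = 'z'; at [7:9] match 'mm', group 1 = 'm'; at [9:11] match 'yy', group 1 = 'y'; at [11:13] match 'yy', group 1 = 'y'.
`findall` collects group 1 from each match (5 total).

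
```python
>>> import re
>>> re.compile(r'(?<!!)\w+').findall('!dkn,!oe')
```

['kn', 'e']

`(?!…)`/`(?<!…)` only lets a position through if the neighbouring text does NOT match; no characters are consumed.
Matches: at [2:4] → 'kn'; at [7:8] → 'e'.
Since nothing is captured, `findall` lists the 2 matched substrings directly.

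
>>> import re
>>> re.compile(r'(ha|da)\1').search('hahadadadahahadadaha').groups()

A backreference is literal: `\1` must see the identical characters the first group matched.
`search` walks the string left to right and returns the first match it finds.
The match spans [0:4] → 'haha'.
Captured: group 1 = 'ha'.

('ha',)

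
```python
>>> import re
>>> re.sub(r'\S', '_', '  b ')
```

Each match is replaced by '_'.

'  _ '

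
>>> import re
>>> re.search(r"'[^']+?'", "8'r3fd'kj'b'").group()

"'r3fd'"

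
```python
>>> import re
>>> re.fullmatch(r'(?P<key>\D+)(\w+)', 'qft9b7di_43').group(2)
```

'9b7di_43'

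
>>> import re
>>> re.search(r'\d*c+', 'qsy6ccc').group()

'6ccc'

The match spans [3:7] → '6ccc'.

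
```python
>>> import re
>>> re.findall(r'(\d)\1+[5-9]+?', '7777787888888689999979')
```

The backreference `\1` re-matches whatever the first group consumed, character for character.
Matches: at [0:6] match '777778', group 1 = '7'; at [7:14] match '8888886', group 1 = '8'; at [15:21] match '999997', group 1 = '9'.
With a single group, `findall` returns only what that group captured — 3 items.

['7', '8', '9']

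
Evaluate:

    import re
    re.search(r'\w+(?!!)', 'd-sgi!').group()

'd'

`(?!…)`/`(?<!…)` only lets a position through if the neighbouring text does NOT match; no characters are consumed.
The match spans [0:1] → 'd'.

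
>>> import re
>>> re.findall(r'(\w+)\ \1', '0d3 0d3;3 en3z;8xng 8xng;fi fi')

['0d3', '8xng', 'fi']

A backreference is literal: `\1` must see the identical characters the first group matched.
One capturing group, so `findall` returns just the captured substring from each match — 3 in all.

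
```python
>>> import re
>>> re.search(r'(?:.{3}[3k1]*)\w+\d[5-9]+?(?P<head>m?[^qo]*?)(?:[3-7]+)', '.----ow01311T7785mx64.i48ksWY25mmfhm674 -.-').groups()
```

This matches exactly 3 of any character, then zero or more of one of [3k1] (non-capturing group); then one or more of a word character, then a digit, then one or more of a character in [5-9] (lazy); then optionally the literal 'm', then zero or more of any character except [qo] (lazy) (captured as 'head'); then one or more of a character in [3-7] (non-capturing group).
The `?` after the quantifier makes it lazy — it takes as little as possible before letting the rest of the pattern try.
Unlike `match`, `search` isn't anchored — it looks for the pattern anywhere in the string.
The match spans [2:21] → '---ow01311T7785mx64'.
Captured: group 1 = 'mx'.

('mx',)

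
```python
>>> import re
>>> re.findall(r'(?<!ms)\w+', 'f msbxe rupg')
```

['f', 'msbxe', 'rupg']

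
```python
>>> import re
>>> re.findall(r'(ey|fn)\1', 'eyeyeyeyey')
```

['ey', 'ey']

`\1` is not a pattern — it's the concrete string captured by group 1, re-applied verbatim.
With a single group, `findall` returns only what that group captured — 2 items.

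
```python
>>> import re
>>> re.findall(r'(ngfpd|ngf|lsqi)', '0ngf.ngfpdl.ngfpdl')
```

`|` is ordered: at each position the engine commits to the first alternative that works.
Matches: at [1:4] match 'ngf', group 1 = 'ngf'; at [5:10] match 'ngfpd', group 1 = 'ngfpd'; at [12:17] match 'ngfpd', group 1 = 'ngfpd'.
Because there's exactly one group, `findall` drops the full match and keeps group 1 from each hit.

['ngf', 'ngfpd', 'ngfpd']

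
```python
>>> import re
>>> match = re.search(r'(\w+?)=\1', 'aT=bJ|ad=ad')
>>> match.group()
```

'ad=ad'

A backreference is literal: `\1` must see the identical characters the first group matched.
Unlike `match`, `search` isn't anchored — it looks for the pattern anywhere in the string.
The match spans [6:11] → 'ad=ad'.
Captured: group 1 = 'ad'.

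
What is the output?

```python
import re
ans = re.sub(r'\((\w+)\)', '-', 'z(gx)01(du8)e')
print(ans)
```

z-01-e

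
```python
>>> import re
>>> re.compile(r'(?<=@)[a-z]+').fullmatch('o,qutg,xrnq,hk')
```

Because the assertion is zero-width, the text it checks is not consumed and won't appear in the result.
For `fullmatch`, every character of the input must be accounted for by the pattern.
Here there's no way to consume every character, so the call returns None.

None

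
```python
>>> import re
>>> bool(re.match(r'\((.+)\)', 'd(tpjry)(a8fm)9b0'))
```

`re.match` won't scan ahead — the pattern has to work from the very first character.
Here the string doesn't start with a match, so the call returns None, and `bool(None)` is False.

False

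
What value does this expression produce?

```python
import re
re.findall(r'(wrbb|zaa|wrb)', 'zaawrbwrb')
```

['zaa', 'wrb', 'wrb']

With a single group, `findall` returns only what that group captured — 3 items.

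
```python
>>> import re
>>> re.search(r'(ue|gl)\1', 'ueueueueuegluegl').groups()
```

('ue',)

The backreference `\1` re-matches whatever the first group consumed, character for character.
`search` walks the string left to right and returns the first match it finds.
The match spans [0:4] → 'ueue'.
Captured: group 1 = 'ue'.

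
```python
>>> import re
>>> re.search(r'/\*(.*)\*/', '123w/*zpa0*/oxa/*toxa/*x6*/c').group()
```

`re.search` scans for the first position where the pattern succeeds.
The match spans [4:27] → '/*zpa0*/oxa/*toxa/*x6*/'.
Captured: group 1 = 'zpa0*/oxa/*toxa/*x6'.

'/*zpa0*/oxa/*toxa/*x6*/'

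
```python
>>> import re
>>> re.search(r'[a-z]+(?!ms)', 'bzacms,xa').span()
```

(0, 6)

A negative assertion filters positions out without eating any characters.
`re.search` tries every starting position until one works.
The match spans [0:6] → 'bzacms'.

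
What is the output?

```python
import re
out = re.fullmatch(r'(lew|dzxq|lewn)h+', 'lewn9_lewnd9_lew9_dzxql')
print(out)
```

None

For `fullmatch`, every character of the input must be accounted for by the pattern.
Here the pattern can't cover the whole string, so the call returns None.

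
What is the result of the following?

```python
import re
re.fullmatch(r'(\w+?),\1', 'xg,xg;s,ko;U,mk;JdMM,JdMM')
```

`re.fullmatch` requires the pattern to consume the entire string.
Here there's no way to consume every character, so the call returns None.

None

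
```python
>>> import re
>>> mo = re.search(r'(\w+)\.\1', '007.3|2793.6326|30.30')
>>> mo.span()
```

(16, 21)

A backreference is literal: `\1` must see the identical characters the first group matched.
The match spans [16:21] → '30.30'.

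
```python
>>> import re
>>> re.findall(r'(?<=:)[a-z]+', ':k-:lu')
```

['k', 'lu']

The positive lookaround only admits positions where the adjacent text matches; those characters stay outside the span.
Walking the string: at [1:2] → 'k'; at [4:6] → 'lu'.
`findall` yields the raw match text (2 of them) because the pattern has no groups.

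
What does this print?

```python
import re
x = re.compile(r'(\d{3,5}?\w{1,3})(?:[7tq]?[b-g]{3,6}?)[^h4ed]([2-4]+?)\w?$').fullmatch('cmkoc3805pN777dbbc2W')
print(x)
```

None

This matches 3 to 5 of a digit (lazy), then 1 to 3 of a word character (captured); then optionally one of [7tq], then 3 to 6 of a character in [b-g] (lazy) (non-capturing group); then any character except [h4ed]; then one or more of a character in [2-4] (lazy) (captured); then optionally a word character; then anchored at the end.
`re.fullmatch` requires the pattern to consume the entire string.
Here the pattern can't cover the whole string, so the call returns None.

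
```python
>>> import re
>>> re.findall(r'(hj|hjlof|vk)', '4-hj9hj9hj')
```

['hj', 'hj', 'hj']

Walking the string: at [2:4] match 'hj', group 1 = 'hj'; at [5:7] match 'hj', group 1 = 'hj'; at [8:10] match 'hj', group 1 = 'hj'.
`findall` collects group 1 from each match (3 total).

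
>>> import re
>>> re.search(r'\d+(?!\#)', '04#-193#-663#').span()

A negative assertion filters positions out without eating any characters.
The match spans [0:1] → '0'.

(0, 1)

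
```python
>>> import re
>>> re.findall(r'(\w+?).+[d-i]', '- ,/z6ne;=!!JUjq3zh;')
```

['z']

The pattern matches one or more of a word character (lazy) (captured); then one or more of any character; then a character in [d-i].
Lazy quantifiers expand one character at a time until the remainder of the pattern can match.
Matches: at [4:19] match 'z6ne;=!!JUjq3zh', group 1 = 'z'.
Because there's exactly one group, `findall` drops the full match and keeps group 1 from the one hit.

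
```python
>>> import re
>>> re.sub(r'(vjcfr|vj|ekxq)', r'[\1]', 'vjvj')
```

'[vj][vj]'

Each match is replaced using the text its own group 1 captured.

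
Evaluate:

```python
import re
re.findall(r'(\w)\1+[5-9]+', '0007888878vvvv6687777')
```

['0', 'v']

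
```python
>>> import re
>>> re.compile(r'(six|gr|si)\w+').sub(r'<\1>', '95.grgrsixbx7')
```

Matches: at [3:13] → 'grgrsixbx7'.
The replacement refers to a captured group, so each match is rewritten using its own captured text.

'95.<gr>'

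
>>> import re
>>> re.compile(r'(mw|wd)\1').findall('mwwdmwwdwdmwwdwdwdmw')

['wd', 'wd']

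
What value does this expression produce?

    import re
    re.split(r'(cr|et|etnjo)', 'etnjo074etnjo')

`|` is ordered: at each position the engine commits to the first alternative that works.
Matches to split on: at [0:2] → 'et'; at [8:10] → 'et'.
`re.split` interleaves the captured-group text with the surrounding fragments.

['', 'et', 'njo074', 'et', 'njo']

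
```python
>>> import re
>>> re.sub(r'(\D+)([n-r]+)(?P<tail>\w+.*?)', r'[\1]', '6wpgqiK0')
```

This matches one or more of a non-digit (captured); then one or more of a character in [n-r] (captured); then one or more of a word character, then zero or more of any character (lazy) (captured as 'tail').
`\1` in the replacement pulls in group 1's text for each match.

'6[wpg]'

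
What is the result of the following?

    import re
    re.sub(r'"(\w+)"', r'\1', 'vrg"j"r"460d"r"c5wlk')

'vrgjr460dr"c5wlk'

Matches: at [3:6] → '"j"'; at [7:13] → '"460d"'.
Each match is replaced using the text its own group 1 captured.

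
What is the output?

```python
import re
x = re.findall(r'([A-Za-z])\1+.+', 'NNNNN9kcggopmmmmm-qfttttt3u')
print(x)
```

`\1` is not a pattern — it's the concrete string captured by group 1, re-applied verbatim.
Walking the string: at [0:27] match 'NNNNN9kcggopmmmmm-qfttttt3u', group 1 = 'N'.
Because there's exactly one group, `findall` drops the full match and keeps group 1 from the one hit.

['N']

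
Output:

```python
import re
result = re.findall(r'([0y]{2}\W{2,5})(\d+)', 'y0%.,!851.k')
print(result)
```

This matches exactly 2 of one of [0y], then 2 to 5 of a non-word character (captured); then one or more of a digit (captured).
Walking the string: at [0:9] match 'y0%.,!851', groups = ('y0%.,!', '851').
`findall` packs the 2 group values into a tuple for every match.

[('y0%.,!', '851')]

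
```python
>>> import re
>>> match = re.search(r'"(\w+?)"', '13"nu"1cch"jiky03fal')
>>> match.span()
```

(2, 6)

`re.search` scans for the first position where the pattern succeeds.
The match spans [2:6] → '"nu"'.
Captured: group 1 = 'nu'.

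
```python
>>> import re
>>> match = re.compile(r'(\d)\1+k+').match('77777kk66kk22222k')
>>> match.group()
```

'77777kk'

After group 1 captures some text, `\1` only succeeds where that same text appears again.
`re.match` only tries the pattern at the start of the string.
The match spans [0:7] → '77777kk'.
Captured: group 1 = '7'.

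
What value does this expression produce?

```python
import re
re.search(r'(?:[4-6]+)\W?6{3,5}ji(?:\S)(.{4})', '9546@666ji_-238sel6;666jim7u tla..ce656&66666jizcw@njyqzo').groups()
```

('-238',)

The match spans [1:15] → '546@666ji_-238'.
Captured: group 1 = '-238'.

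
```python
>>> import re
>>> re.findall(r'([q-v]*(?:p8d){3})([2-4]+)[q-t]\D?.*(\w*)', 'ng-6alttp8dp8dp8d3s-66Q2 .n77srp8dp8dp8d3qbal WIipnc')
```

With 3 capturing groups, `findall` returns a 3-tuple per match.

[('ttp8dp8dp8d', '3', '')]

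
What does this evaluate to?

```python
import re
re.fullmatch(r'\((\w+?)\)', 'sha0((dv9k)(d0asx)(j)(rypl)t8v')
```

None

`re.fullmatch` requires the pattern to consume the entire string.
Here the pattern can't cover the whole string, so the call returns None.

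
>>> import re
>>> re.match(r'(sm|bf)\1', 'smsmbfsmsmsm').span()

(0, 4)

The backreference `\1` re-matches whatever the first group consumed, character for character.
With `match`, the pattern is implicitly anchored at the beginning.
The match spans [0:4] → 'smsm'.
Captured: group 1 = 'sm'.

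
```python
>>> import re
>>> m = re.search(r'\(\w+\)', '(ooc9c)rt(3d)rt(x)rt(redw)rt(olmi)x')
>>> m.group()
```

The match spans [0:7] → '(ooc9c)'.

'(ooc9c)'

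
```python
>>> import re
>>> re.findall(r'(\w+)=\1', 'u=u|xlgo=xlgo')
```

['u', 'xlgo']

`\1` is not a pattern — it's the concrete string captured by group 1, re-applied verbatim.
Walking the string: at [0:3] match 'u=u', group 1 = 'u'; at [4:13] match 'xlgo=xlgo', group 1 = 'xlgo'.
With a single group, `findall` returns only what that group captured — 2 items.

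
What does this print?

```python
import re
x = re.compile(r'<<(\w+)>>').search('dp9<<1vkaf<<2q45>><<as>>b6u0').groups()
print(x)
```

('2q45',)

`re.search` tries every starting position until one works.
The match spans [10:18] → '<<2q45>>'.
Captured: group 1 = '2q45'.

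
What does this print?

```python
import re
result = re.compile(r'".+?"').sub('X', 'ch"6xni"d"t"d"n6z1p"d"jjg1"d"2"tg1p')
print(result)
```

Each match is replaced by 'X'.

chXdXdXdXdXtg1p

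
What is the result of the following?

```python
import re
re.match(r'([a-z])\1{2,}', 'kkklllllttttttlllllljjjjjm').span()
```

`\1` is not a pattern — it's the concrete string captured by group 1, re-applied verbatim.
`re.match` won't scan ahead — the pattern has to work from the very first character.
The match spans [0:3] → 'kkk'.
Captured: group 1 = 'k'.

(0, 3)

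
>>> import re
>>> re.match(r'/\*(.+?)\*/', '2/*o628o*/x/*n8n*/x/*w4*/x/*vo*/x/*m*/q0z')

None

`match` is anchored at position 0; if the pattern doesn't fit there, it returns None.
Here position 0 doesn't satisfy it, so the call returns None.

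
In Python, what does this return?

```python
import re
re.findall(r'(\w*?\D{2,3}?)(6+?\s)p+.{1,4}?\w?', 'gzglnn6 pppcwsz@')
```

[('gzglnn', '6 ')]

2 groups means the one result is a tuple of 2 captured strings — 1 here.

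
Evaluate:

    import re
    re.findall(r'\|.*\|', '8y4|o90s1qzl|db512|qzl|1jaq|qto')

Matches: at [3:28] → '|o90s1qzl|db512|qzl|1jaq|'.
With no groups in the pattern, `findall` gives back each whole match — 1 here.

['|o90s1qzl|db512|qzl|1jaq|']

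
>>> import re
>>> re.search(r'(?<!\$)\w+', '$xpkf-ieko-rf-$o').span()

A negative assertion filters positions out without eating any characters.
The match spans [2:5] → 'pkf'.

(2, 5)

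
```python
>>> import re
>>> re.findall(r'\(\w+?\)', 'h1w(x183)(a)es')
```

Matches: at [3:9] → '(x183)'; at [9:12] → '(a)'.
With no groups in the pattern, `findall` gives back each whole match — 2 here.

['(x183)', '(a)']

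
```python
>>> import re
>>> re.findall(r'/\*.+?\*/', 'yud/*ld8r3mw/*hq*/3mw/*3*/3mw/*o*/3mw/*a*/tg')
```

With the lazy modifier that quantifier settles for the fewest repetitions that let the rest of the pattern succeed (the atoms after it are unaffected and can still be greedy).
No capturing groups, so `findall` returns the 4 full match strings.

['/*ld8r3mw/*hq*/', '/*3*/', '/*o*/', '/*a*/']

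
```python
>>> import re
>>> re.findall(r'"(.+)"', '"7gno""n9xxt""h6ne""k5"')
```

['7gno""n9xxt""h6ne""k5']

Scanning left to right: at [0:23] match '"7gno""n9xxt""h6ne""k5"', group 1 = '7gno""n9xxt""h6ne""k5'.
`findall` collects group 1 from the one match (1 total).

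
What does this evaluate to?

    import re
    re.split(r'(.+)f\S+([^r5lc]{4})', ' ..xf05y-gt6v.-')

['', ' ..x', '6v.-', '']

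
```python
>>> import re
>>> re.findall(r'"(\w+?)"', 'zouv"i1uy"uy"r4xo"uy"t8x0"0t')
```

['i1uy', 'r4xo', 't8x0']

Matches: at [4:10] match '"i1uy"', group 1 = 'i1uy'; at [12:18] match '"r4xo"', group 1 = 'r4xo'; at [20:26] match '"t8x0"', group 1 = 't8x0'.
One capturing group, so `findall` returns just the captured substring from each match — 3 in all.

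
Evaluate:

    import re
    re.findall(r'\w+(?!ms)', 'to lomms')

['to', 'lomms']

`(?!…)`/`(?<!…)` only lets a position through if the neighbouring text does NOT match; no characters are consumed.
`findall` yields the raw match text (2 of them) because the pattern has no groups.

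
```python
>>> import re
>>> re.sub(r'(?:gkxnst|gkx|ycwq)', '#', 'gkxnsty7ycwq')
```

'#y7#'

Alternation isn't longest-match — the leftmost alternative that fits at this position is chosen.
Matches: at [0:6] → 'gkxnst'; at [8:12] → 'ycwq'.
Each match is replaced by '#'.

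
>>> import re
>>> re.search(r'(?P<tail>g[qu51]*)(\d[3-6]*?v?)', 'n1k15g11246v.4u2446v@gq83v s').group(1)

'g11'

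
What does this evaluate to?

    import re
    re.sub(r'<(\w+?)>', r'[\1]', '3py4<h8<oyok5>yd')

'3py4<h8[oyok5]yd'

Matches: at [7:14] → '<oyok5>'.
Each match is replaced using the text its own group 1 captured.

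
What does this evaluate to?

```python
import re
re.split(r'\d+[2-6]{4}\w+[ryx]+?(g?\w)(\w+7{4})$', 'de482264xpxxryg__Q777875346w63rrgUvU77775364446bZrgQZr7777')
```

['de', 'gQ', 'Zr7777', '']

The pattern matches one or more of a digit; then exactly 4 of a character in [2-6], then one or more of a word character, then one or more of one of [ryx] (lazy); then optionally the literal 'g', then a word character (captured); then one or more of a word character, then exactly 4 of a literal '7' (captured); then anchored at the end.
`re.split` interleaves the captured-group text with the surrounding fragments.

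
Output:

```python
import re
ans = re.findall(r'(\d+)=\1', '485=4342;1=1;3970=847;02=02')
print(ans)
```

After group 1 captures some text, `\1` only succeeds where that same text appears again.
With a single group, `findall` returns only what that group captured — 2 items.

['1', '02']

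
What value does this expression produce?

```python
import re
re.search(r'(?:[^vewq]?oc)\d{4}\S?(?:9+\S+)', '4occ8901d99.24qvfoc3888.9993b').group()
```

The pattern matches optionally any character except [vewq], then the literal 'oc' (non-capturing group); then exactly 4 of a digit, then optionally a non-whitespace character; then one or more of a literal '9', then one or more of a non-whitespace character (non-capturing group).
`re.search` tries every starting position until one works.
The match spans [16:29] → 'foc3888.9993b'.

'foc3888.9993b'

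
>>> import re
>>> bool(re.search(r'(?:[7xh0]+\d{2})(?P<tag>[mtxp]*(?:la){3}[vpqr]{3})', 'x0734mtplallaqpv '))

False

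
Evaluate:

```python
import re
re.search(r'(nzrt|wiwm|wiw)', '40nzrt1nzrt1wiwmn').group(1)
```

`search` walks the string left to right and returns the first match it finds.
The match spans [2:6] → 'nzrt'.
Captured: group 1 = 'nzrt'.

'nzrt'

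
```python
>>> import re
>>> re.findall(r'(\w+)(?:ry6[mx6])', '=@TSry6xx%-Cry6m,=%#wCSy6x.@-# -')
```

Because there's exactly one group, `findall` drops the full match and keeps group 1 from each hit.

['TS', 'C']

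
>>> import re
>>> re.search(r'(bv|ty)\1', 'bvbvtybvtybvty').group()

After group 1 captures some text, `\1` only succeeds where that same text appears again.
Unlike `match`, `search` isn't anchored — it looks for the pattern anywhere in the string.
The match spans [0:4] → 'bvbv'.
Captured: group 1 = 'bv'.

'bvbv'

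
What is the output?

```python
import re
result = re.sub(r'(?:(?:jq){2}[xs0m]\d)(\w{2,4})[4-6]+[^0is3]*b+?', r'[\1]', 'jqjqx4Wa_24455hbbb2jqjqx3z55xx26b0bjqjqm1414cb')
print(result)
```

The pattern matches the literal 'jq' repeated 2 times, then one of [xs0m], then a digit (non-capturing group); then 2 to 4 of a word character (captured); then one or more of a character in [4-6], then zero or more of any character except [0is3], then one or more of a literal 'b' (lazy).
`\1` in the replacement pulls in group 1's text for each match.

[Wa_2]2[z5]0b[41]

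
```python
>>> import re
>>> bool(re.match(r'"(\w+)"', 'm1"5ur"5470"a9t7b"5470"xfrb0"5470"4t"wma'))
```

False

With `match`, the pattern is implicitly anchored at the beginning.
Here the pattern fails at index 0, so the call returns None, and `bool(None)` is False.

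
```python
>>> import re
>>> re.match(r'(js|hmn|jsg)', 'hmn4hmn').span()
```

`re.match` won't scan ahead — the pattern has to work from the very first character.
The match spans [0:3] → 'hmn'.

(0, 3)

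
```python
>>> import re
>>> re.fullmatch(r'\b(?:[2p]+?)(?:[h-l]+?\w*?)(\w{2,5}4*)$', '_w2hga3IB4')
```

`re.fullmatch` is like wrapping the pattern in `^…$` (in single-line mode).
Here there's no way to consume every character, so the call returns None.

None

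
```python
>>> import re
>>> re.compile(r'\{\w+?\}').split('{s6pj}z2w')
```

['', 'z2w']

The string is cut at each match, leaving 2 pieces.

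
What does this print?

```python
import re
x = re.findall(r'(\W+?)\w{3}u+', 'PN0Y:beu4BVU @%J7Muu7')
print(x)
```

[' @%']

This matches one or more of a non-word character (lazy) (captured); then exactly 3 of a word character, then one or more of a literal 'u'.
Scanning left to right: at [12:20] match ' @%J7Muu', group 1 = ' @%'.
One capturing group, so `findall` returns just the captured substring from the one match — 1 in all.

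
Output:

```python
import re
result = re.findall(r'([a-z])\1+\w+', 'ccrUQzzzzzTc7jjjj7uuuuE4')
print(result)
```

A backreference is literal: `\1` must see the identical characters the first group matched.
One capturing group, so `findall` returns just the captured substring from the one match — 1 in all.

['c']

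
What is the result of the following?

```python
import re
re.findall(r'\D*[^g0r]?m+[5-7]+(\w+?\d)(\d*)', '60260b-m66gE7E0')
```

[('gE7', '')]

Pattern: zero or more of a non-digit, then optionally any character except [g0r], then one or more of the literal 'm'; then one or more of a character in [5-7]; then one or more of a word character (lazy), then a digit (captured); then zero or more of a digit (captured).
Because the quantifier is non-greedy, it stops expanding at the earliest point where the rest of the pattern can succeed.
Scanning left to right: at [5:13] match 'b-m66gE7', groups = ('gE7', '').
With 2 capturing groups, `findall` returns a 2-tuple per match.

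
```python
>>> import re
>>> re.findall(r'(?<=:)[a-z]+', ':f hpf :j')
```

['f', 'j']

Because the assertion is zero-width, the text it checks is not consumed and won't appear in the result.
Scanning left to right: at [1:2] → 'f'; at [8:9] → 'j'.
Since nothing is captured, `findall` lists the 2 matched substrings directly.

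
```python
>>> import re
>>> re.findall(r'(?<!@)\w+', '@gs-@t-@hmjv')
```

['s', 'mjv']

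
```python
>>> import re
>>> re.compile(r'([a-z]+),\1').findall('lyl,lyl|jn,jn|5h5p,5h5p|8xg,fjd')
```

['lyl', 'jn']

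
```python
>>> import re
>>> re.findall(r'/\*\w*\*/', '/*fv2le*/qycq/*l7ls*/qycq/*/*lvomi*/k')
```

Matches: at [0:9] → '/*fv2le*/'; at [13:21] → '/*l7ls*/'; at [27:36] → '/*lvomi*/'.
`findall` yields the raw match text (3 of them) because the pattern has no groups.

['/*fv2le*/', '/*l7ls*/', '/*lvomi*/']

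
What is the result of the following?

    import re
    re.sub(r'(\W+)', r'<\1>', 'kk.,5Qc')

'kk<.,>5Qc'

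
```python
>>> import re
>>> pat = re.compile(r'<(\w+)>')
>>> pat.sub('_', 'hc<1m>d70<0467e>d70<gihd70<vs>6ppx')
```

'hc_d70_d70<gihd70_6ppx'

Matches: at [2:6] → '<1m>'; at [9:16] → '<0467e>'; at [26:30] → '<vs>'.
Every occurrence is swapped for '_'.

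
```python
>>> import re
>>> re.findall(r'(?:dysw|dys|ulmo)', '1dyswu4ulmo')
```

Alternation tries branches left to right and keeps the first one that lets the overall match succeed at that position.
No capturing groups, so `findall` returns the 2 full match strings.

['dysw', 'ulmo']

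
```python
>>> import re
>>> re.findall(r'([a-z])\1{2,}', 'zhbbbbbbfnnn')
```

The backreference `\1` re-matches whatever the first group consumed, character for character.
Walking the string: at [2:8] match 'bbbbbb', group 1 = 'b'; at [9:12] match 'nnn', group 1 = 'n'.
One capturing group, so `findall` returns just the captured substring from each match — 2 in all.

['b', 'n']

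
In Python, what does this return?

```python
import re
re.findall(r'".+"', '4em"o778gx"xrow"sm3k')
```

['"o778gx"xrow"']

Scanning left to right: at [3:16] → '"o778gx"xrow"'.
Since nothing is captured, `findall` lists the 1 matched substring directly.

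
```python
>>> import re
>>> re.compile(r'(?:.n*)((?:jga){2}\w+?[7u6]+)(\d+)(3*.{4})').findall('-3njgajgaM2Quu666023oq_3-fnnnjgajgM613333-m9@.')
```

[('jgajgaM2Quu666', '023', 'oq_3')]

Pattern: any character, then zero or more of the literal 'n' (non-capturing group); then the literal 'jga' repeated 2 times, then one or more of a word character (lazy), then one or more of one of [7u6] (captured); then one or more of a digit (captured); then zero or more of a literal '3', then exactly 4 of any character (captured).
Scanning left to right: at [1:24] match '3njgajgaM2Quu666023oq_3', groups = ('jgajgaM2Quu666', '023', 'oq_3').
`findall` packs the 3 group values into a tuple for every match.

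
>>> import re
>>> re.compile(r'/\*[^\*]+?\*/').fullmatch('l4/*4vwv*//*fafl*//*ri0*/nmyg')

`fullmatch` succeeds only if the pattern covers the string from start to end.
Here the string isn't matched end-to-end, so the call returns None.

None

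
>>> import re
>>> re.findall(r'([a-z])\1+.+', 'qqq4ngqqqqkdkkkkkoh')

`\1` is not a pattern — it's the concrete string captured by group 1, re-applied verbatim.
One capturing group, so `findall` returns just the captured substring from the one match — 1 in all.

['q']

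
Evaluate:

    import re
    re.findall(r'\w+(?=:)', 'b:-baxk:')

The lookaround is zero-width — it requires the adjacent text to match without consuming it, so the asserted text isn't part of the match.
Since nothing is captured, `findall` lists the 2 matched substrings directly.

['b', 'baxk']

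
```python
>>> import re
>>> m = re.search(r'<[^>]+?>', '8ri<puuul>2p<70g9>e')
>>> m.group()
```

'<puuul>'

`re.search` scans for the first position where the pattern succeeds.
The match spans [3:10] → '<puuul>'.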